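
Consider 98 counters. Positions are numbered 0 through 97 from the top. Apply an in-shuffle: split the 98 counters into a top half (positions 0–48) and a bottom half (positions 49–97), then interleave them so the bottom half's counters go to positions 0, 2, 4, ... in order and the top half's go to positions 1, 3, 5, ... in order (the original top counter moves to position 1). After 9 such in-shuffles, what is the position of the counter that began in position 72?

Track the counter's position through each in-shuffle:
72 → 46 → 93 → 88 → 78 → 58 → 18 → 37 → 75 → 52

52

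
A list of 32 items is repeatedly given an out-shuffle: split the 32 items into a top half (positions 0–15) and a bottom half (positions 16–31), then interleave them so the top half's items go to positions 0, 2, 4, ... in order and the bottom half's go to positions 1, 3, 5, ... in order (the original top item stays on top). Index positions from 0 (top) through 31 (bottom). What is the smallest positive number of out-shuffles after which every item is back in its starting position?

The out-shuffle permutes the 32 positions with cycle lengths [1, 1, 5, 5, 5, 5, 5, 5].
Every item is home exactly when every cycle has completed a whole number of laps, i.e. after lcm(1, 5) = 5 out-shuffles.

5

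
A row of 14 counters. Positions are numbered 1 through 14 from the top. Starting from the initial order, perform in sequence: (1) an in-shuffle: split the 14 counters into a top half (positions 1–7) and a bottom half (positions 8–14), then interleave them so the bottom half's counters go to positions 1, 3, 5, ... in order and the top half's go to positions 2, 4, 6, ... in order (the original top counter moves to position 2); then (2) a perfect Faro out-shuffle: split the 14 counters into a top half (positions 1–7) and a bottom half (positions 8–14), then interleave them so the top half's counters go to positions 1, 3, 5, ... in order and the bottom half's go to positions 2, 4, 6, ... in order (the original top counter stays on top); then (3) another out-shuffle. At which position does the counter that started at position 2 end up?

13

Track the counter from position 2 forward through each operation:
  after op 1 (in-shuffle): 2 → 4
  after op 2 (out-shuffle): 4 → 7
  after op 3 (out-shuffle): 7 → 13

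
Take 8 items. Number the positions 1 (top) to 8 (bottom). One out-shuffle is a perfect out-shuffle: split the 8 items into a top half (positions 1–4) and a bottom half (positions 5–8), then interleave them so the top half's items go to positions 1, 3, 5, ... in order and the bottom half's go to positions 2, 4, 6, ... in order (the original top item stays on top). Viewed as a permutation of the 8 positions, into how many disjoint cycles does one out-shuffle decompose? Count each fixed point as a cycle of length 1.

4

Trace each unvisited position around until it returns:
(1) (2 3 5) (4 7 6) (8)
4 cycles in total.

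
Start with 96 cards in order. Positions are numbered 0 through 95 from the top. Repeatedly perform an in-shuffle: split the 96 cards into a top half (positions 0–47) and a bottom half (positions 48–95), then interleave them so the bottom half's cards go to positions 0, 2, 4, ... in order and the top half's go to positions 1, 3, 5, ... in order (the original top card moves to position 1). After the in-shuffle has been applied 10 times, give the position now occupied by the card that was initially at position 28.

13

Track the card's position through each in-shuffle:
28 → 57 → 18 → 37 → 75 → 54 → 12 → 25 → 51 → 6 → 13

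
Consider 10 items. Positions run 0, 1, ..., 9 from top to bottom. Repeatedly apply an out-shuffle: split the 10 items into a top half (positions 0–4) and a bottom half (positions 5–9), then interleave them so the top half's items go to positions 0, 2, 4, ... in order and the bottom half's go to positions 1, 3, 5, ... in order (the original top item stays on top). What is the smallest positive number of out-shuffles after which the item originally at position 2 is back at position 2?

Follow position 2 under repeated out-shuffles:
2 → 4 → 8 → 7 → 5 → 1 → 2
It first returns after 6 out-shuffles.

6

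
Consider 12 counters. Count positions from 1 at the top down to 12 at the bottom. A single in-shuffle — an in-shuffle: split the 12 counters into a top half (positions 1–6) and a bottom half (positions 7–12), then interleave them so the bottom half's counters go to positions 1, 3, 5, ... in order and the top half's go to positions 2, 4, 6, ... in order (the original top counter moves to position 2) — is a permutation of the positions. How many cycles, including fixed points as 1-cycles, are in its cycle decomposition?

1

Trace each unvisited position around until it returns:
(1 2 4 8 3 6 ... len 12)
1 cycle in total.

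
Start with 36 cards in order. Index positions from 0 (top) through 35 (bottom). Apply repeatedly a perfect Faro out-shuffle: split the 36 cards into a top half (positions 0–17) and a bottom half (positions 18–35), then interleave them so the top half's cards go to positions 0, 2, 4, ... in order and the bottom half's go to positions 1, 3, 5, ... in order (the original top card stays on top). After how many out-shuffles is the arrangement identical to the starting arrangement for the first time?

12

The out-shuffle permutes the 36 positions with cycle lengths [1, 1, 3, 3, 4, 12, 12].
Every card is home exactly when every cycle has completed a whole number of laps, i.e. after lcm(1, 3, 4, 12) = 12 out-shuffles.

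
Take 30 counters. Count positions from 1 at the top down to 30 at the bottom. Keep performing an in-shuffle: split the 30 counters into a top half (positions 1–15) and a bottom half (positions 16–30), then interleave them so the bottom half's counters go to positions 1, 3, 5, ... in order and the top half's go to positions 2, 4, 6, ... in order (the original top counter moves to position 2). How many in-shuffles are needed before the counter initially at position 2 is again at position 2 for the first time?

5

Follow position 2 under repeated in-shuffles:
2 → 4 → 8 → 16 → 1 → 2
It first returns after 5 in-shuffles.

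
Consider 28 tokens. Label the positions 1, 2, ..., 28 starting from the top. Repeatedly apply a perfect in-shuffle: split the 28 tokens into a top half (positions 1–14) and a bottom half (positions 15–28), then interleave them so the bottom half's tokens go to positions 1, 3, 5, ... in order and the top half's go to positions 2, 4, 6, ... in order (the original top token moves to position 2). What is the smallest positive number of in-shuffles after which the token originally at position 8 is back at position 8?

28

Follow position 8 under repeated in-shuffles:
8 → 16 → 3 → 6 → 12 → 24 → 19 → 9 → ... → 8 (length 28)
It first returns after 28 in-shuffles.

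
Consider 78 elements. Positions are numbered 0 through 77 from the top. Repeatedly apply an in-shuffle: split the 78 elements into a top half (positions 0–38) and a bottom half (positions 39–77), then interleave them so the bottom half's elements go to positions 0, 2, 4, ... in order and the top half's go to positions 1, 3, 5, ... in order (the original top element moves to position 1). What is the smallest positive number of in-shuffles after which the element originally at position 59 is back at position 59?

Follow position 59 under repeated in-shuffles:
59 → 40 → 2 → 5 → 11 → 23 → 47 → 16 → ... → 59 (length 39)
It first returns after 39 in-shuffles.

39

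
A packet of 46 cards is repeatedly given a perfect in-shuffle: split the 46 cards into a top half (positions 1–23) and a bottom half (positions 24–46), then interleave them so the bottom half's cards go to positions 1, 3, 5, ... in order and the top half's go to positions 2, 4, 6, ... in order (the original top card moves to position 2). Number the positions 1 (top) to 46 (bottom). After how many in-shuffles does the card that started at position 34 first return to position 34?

23

Follow position 34 under repeated in-shuffles:
34 → 21 → 42 → 37 → 27 → 7 → 14 → 28 → ... → 34 (length 23)
It first returns after 23 in-shuffles.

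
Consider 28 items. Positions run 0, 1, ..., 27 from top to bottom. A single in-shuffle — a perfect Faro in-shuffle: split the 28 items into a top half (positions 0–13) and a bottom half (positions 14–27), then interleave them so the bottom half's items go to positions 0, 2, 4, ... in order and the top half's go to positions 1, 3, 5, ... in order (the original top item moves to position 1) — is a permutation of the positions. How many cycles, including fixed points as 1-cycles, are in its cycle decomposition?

1

Trace each unvisited position around until it returns:
(0 1 3 7 15 2 ... len 28)
1 cycle in total.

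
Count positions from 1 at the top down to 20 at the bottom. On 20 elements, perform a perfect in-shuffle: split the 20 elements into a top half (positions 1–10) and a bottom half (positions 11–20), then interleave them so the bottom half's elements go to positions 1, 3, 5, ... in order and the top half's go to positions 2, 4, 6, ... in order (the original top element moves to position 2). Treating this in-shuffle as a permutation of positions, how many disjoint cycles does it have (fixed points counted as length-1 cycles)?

5

Trace each unvisited position around until it returns:
(1 2 4 8 16 11) (3 6 12) (5 10 20 19 17 13) (7 14) (9 18 15)
5 cycles in total.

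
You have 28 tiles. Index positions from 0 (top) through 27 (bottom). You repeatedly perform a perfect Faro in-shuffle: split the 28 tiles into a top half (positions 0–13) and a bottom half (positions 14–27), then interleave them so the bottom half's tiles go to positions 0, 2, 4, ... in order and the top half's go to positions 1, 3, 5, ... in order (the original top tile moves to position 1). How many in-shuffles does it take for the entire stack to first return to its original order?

28

The in-shuffle permutes the 28 positions with cycle lengths [28].
Every tile is home exactly when every cycle has completed a whole number of laps, i.e. after lcm(28) = 28 in-shuffles.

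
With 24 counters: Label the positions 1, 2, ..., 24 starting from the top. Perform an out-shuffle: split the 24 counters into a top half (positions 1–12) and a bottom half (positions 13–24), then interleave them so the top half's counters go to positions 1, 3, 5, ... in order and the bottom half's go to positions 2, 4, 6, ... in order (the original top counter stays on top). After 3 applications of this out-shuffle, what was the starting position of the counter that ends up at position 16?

23

Work backwards from position 16, undoing one out-shuffle at a time:
16 ← 20 ← 22 ← 23
So the counter now at position 16 started at position 23.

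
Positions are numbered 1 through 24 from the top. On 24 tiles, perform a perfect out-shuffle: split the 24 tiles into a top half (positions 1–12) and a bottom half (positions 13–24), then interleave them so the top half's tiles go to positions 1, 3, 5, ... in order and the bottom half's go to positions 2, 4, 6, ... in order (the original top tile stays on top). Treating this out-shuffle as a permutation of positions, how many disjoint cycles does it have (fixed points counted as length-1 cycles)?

4

Trace each unvisited position around until it returns:
(1) (2 3 5 9 17 10 ... len 11) (6 11 21 18 12 23 ... len 11) (24)
4 cycles in total.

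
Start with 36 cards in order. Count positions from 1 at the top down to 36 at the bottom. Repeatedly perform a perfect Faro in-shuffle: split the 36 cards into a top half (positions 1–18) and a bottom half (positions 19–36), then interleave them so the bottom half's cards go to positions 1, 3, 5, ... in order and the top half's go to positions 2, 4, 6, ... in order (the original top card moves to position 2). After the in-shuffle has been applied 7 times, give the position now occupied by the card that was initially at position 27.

Track the card's position through each in-shuffle:
27 → 17 → 34 → 31 → 25 → 13 → 26 → 15

15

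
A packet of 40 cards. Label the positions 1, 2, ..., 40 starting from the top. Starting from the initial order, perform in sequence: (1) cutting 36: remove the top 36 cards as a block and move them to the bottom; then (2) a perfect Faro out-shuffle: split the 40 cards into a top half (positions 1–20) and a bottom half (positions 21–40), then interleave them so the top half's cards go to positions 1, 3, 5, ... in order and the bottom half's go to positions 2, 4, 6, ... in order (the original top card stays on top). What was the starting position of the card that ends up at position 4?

Undo the operations in reverse order, starting from position 4:
  undo op 2 (out-shuffle, from bottom half): 4 ← 22
  undo op 1 (cut 36): 22 ← 18
So the card at position 4 came from original position 18.

18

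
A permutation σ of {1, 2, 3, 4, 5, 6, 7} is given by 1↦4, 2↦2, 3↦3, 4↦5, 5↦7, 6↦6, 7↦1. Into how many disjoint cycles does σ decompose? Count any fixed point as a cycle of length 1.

4

Cycle decomposition: (1 4 5 7) (2) (3) (6).
4 cycles.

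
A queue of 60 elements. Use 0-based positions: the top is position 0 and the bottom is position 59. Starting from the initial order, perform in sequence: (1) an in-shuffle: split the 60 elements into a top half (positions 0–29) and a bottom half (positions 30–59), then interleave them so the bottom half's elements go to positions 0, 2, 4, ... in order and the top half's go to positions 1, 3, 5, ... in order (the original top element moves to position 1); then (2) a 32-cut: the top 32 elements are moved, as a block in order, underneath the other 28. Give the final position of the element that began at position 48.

4

Track the element from position 48 forward through each operation:
  after op 1 (in-shuffle): 48 → 36
  after op 2 (cut 32): 36 → 4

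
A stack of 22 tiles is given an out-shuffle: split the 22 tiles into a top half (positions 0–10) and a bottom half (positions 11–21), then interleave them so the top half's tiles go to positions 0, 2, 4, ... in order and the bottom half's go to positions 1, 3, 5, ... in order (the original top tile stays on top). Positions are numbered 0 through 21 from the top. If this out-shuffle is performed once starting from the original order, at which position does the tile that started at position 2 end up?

4

Track the tile's position through each out-shuffle:
2 → 4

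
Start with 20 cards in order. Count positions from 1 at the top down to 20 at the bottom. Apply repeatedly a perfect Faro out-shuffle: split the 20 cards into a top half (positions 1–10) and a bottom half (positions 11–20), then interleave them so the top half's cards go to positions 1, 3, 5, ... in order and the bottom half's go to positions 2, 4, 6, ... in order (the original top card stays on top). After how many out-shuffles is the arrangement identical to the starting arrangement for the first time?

The out-shuffle permutes the 20 positions with cycle lengths [1, 1, 18].
Every card is home exactly when every cycle has completed a whole number of laps, i.e. after lcm(1, 18) = 18 out-shuffles.

18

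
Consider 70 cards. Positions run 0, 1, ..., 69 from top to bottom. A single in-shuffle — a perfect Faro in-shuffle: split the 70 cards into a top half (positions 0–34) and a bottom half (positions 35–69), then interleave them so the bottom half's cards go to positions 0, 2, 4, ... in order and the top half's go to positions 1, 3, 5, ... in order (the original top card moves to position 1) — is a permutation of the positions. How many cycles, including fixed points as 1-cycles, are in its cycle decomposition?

2

Trace each unvisited position around until it returns:
(0 1 3 7 15 31 ... len 35) (6 13 27 55 40 10 ... len 35)
2 cycles in total.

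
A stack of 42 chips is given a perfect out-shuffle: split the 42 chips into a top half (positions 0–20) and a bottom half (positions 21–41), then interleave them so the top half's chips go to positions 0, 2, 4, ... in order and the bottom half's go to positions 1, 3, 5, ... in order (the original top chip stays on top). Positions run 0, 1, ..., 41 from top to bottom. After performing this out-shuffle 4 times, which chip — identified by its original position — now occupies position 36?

Work backwards from position 36, undoing one out-shuffle at a time:
36 ← 18 ← 9 ← 25 ← 33
So the chip now at position 36 started at position 33.

33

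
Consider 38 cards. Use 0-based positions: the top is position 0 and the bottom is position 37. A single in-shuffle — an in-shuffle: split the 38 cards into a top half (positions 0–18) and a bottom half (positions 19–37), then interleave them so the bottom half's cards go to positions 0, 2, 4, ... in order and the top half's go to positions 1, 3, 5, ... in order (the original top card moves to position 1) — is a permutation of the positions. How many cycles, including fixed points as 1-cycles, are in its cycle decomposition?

4

Trace each unvisited position around until it returns:
(0 1 3 7 15 31 ... len 12) (2 5 11 23 8 17 ... len 12) (6 13 27 16 33 28 ... len 12) (12 25)
4 cycles in total.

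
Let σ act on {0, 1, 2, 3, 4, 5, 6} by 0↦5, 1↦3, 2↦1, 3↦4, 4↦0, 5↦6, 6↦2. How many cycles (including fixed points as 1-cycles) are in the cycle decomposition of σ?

1

Cycle decomposition: (0 5 6 2 1 3 4).
1 cycle.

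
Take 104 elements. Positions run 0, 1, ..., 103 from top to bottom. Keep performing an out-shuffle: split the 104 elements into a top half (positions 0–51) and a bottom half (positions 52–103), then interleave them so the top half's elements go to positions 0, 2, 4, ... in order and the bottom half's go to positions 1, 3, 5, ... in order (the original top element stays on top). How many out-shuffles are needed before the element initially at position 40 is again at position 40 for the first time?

Follow position 40 under repeated out-shuffles:
40 → 80 → 57 → 11 → 22 → 44 → 88 → 73 → ... → 40 (length 51)
It first returns after 51 out-shuffles.

51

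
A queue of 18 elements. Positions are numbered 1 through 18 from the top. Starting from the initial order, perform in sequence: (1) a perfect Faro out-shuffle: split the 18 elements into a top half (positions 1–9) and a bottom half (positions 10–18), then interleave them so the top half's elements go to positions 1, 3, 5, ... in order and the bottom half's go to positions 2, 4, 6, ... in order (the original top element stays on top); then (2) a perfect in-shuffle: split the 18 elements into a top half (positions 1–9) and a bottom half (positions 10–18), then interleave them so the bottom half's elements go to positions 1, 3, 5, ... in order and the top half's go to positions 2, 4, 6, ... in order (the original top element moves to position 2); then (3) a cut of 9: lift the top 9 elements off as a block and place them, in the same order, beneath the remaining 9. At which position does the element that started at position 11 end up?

17

Track the element from position 11 forward through each operation:
  after op 1 (out-shuffle): 11 → 4
  after op 2 (in-shuffle): 4 → 8
  after op 3 (cut 9): 8 → 17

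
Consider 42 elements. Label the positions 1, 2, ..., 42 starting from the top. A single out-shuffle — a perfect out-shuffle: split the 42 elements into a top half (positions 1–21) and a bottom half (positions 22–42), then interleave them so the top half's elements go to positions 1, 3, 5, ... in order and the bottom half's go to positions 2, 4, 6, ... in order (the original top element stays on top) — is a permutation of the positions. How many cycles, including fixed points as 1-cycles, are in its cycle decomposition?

4

Trace each unvisited position around until it returns:
(1) (2 3 5 9 17 33 ... len 20) (4 7 13 25 8 15 ... len 20) (42)
4 cycles in total.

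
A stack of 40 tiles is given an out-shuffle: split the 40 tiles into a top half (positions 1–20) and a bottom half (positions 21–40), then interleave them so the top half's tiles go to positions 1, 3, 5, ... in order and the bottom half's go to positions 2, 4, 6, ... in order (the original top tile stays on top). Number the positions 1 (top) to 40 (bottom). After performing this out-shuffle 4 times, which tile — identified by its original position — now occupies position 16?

19

Work backwards from position 16, undoing one out-shuffle at a time:
16 ← 28 ← 34 ← 37 ← 19
So the tile now at position 16 started at position 19.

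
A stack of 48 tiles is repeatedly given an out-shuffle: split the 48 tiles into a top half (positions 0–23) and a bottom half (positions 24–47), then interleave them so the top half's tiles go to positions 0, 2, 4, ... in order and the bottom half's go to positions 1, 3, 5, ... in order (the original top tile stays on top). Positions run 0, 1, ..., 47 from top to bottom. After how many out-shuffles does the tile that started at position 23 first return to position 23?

Follow position 23 under repeated out-shuffles:
23 → 46 → 45 → 43 → 39 → 31 → 15 → 30 → ... → 23 (length 23)
It first returns after 23 out-shuffles.

23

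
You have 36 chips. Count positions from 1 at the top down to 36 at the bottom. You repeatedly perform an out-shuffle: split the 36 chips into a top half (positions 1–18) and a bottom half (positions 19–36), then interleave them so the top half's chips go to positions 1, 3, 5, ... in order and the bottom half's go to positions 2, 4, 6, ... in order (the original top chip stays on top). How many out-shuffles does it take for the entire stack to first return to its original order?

12

The out-shuffle permutes the 36 positions with cycle lengths [1, 1, 3, 3, 4, 12, 12].
Every chip is home exactly when every cycle has completed a whole number of laps, i.e. after lcm(1, 3, 4, 12) = 12 out-shuffles.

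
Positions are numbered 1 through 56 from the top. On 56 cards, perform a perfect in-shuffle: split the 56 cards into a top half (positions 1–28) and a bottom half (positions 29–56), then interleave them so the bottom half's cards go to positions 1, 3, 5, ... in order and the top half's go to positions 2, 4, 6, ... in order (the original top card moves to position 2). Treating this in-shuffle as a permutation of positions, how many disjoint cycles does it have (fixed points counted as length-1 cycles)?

4

Trace each unvisited position around until it returns:
(1 2 4 8 16 32 ... len 18) (3 6 12 24 48 39 ... len 18) (5 10 20 40 23 46 ... len 18) (19 38)
4 cycles in total.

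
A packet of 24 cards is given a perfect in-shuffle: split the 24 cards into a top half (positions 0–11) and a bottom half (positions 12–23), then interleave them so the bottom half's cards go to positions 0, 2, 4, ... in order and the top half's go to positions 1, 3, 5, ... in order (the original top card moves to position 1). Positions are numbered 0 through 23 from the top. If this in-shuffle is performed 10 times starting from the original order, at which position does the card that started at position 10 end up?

Track the card's position through each in-shuffle:
10 → 21 → 18 → 12 → 0 → 1 → 3 → 7 → 15 → 6 → 13

13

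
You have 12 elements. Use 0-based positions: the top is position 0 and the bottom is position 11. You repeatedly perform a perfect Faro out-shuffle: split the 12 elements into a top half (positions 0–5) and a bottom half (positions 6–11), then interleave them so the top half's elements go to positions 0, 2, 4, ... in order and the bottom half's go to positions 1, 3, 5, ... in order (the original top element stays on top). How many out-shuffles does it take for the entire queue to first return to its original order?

The out-shuffle permutes the 12 positions with cycle lengths [1, 1, 10].
Every element is home exactly when every cycle has completed a whole number of laps, i.e. after lcm(1, 10) = 10 out-shuffles.

10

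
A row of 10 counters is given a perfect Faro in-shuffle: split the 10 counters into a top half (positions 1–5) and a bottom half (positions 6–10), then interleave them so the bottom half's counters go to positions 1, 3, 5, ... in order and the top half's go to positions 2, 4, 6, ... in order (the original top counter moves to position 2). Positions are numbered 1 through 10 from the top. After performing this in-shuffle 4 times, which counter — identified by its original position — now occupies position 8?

6

Work backwards from position 8, undoing one in-shuffle at a time:
8 ← 4 ← 2 ← 1 ← 6
So the counter now at position 8 started at position 6.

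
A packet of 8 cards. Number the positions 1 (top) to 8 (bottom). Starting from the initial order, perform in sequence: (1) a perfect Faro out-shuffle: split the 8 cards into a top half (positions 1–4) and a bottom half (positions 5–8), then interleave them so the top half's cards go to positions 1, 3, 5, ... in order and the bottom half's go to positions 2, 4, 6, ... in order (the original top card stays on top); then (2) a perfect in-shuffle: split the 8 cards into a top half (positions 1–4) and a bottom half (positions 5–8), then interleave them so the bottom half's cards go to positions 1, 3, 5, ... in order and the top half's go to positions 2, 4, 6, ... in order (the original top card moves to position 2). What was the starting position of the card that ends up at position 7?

8

Undo the operations in reverse order, starting from position 7:
  undo op 2 (in-shuffle, from bottom half): 7 ← 8
  undo op 1 (out-shuffle, from bottom half): 8 ← 8
So the card at position 7 came from original position 8.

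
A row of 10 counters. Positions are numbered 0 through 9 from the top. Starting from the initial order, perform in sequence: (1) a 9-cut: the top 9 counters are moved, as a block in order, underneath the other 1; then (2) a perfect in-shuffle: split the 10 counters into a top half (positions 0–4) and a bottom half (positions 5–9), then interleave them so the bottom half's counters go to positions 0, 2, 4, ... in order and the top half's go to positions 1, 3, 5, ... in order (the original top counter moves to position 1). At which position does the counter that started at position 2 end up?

7

Track the counter from position 2 forward through each operation:
  after op 1 (cut 9): 2 → 3
  after op 2 (in-shuffle): 3 → 7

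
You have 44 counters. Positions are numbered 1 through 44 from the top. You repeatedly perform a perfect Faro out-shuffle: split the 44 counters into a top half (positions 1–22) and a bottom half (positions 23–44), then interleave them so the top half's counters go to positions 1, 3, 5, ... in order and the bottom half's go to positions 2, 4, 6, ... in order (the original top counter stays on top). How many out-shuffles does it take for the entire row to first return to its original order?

14

The out-shuffle permutes the 44 positions with cycle lengths [1, 1, 14, 14, 14].
Every counter is home exactly when every cycle has completed a whole number of laps, i.e. after lcm(1, 14) = 14 out-shuffles.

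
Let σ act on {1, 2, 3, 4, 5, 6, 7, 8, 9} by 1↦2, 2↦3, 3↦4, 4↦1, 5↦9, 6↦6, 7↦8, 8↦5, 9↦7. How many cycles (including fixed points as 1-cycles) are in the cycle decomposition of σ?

3

Cycle decomposition: (1 2 3 4) (5 9 7 8) (6).
3 cycles.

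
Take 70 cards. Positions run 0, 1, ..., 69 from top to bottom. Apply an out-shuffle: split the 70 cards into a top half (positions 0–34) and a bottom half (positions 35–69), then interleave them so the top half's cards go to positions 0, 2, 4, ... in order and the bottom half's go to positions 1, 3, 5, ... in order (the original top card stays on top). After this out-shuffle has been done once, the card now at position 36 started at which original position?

Work backwards from position 36, undoing one out-shuffle at a time:
36 ← 18
So the card now at position 36 started at position 18.

18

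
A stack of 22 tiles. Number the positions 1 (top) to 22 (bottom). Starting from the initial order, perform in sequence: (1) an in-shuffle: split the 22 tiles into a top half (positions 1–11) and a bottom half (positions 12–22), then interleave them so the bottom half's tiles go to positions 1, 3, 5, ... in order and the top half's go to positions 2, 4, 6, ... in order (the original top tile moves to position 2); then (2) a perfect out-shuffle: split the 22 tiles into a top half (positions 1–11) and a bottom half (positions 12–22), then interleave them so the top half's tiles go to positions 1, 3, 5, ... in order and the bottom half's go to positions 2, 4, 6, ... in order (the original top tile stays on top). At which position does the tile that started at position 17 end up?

Track the tile from position 17 forward through each operation:
  after op 1 (in-shuffle): 17 → 11
  after op 2 (out-shuffle): 11 → 21

21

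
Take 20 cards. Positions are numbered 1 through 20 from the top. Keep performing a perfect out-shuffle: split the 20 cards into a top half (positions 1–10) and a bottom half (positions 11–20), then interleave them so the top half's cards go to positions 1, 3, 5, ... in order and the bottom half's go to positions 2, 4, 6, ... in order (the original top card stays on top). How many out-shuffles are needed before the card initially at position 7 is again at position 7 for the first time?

18

Follow position 7 under repeated out-shuffles:
7 → 13 → 6 → 11 → 2 → 3 → 5 → 9 → 17 → 14 → 8 → 15 → 10 → 19 → 18 → 16 → 12 → 4 → 7
It first returns after 18 out-shuffles.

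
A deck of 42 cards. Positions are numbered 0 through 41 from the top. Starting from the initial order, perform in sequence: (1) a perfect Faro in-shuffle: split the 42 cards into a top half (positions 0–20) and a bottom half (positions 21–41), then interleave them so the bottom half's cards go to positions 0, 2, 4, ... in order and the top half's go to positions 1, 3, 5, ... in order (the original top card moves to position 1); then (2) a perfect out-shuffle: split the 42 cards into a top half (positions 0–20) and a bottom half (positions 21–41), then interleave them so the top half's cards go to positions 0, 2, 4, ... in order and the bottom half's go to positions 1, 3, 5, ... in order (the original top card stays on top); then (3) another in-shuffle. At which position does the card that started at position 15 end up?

0

Track the card from position 15 forward through each operation:
  after op 1 (in-shuffle): 15 → 31
  after op 2 (out-shuffle): 31 → 21
  after op 3 (in-shuffle): 21 → 0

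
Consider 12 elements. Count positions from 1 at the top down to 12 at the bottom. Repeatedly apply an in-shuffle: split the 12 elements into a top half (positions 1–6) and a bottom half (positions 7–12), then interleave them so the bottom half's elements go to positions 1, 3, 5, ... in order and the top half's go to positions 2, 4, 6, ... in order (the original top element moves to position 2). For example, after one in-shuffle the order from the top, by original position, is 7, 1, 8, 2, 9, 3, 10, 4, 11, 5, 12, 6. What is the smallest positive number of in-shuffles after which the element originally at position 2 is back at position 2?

12

Follow position 2 under repeated in-shuffles:
2 → 4 → 8 → 3 → 6 → 12 → 11 → 9 → 5 → 10 → 7 → 1 → 2
It first returns after 12 in-shuffles.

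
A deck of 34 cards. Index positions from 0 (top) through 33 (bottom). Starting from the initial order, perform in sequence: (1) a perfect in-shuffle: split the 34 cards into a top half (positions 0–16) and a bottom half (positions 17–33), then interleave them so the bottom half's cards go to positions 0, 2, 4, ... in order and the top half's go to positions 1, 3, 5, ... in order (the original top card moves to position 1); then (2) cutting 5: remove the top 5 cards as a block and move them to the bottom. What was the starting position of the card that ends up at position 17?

28

Undo the operations in reverse order, starting from position 17:
  undo op 2 (cut 5): 17 ← 22
  undo op 1 (in-shuffle, from bottom half): 22 ← 28
So the card at position 17 came from original position 28.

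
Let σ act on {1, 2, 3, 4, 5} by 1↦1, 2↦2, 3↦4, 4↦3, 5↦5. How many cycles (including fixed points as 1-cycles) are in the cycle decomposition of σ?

Cycle decomposition: (1) (2) (3 4) (5).
4 cycles.

4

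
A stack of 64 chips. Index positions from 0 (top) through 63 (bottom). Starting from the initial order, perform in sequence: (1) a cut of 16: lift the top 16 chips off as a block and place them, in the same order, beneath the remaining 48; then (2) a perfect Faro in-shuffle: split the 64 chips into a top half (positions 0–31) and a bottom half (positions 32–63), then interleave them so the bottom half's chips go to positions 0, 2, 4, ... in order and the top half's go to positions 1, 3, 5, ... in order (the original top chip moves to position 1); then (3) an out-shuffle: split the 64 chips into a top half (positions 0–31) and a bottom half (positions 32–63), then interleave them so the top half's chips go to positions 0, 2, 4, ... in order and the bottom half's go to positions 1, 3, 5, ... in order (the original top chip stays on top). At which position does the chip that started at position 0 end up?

1

Track the chip from position 0 forward through each operation:
  after op 1 (cut 16): 0 → 48
  after op 2 (in-shuffle): 48 → 32
  after op 3 (out-shuffle): 32 → 1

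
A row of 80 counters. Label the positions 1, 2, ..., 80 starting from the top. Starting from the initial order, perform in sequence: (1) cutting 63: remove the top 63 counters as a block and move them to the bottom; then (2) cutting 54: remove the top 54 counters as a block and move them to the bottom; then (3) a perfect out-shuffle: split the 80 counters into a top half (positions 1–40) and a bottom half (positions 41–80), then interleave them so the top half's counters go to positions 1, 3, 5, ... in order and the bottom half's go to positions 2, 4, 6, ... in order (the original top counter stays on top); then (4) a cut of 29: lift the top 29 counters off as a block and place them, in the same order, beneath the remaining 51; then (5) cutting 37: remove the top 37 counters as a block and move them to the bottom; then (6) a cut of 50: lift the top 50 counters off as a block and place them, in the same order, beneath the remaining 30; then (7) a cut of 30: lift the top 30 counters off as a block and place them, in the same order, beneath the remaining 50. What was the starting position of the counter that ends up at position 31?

46

Undo the operations in reverse order, starting from position 31:
  undo op 7 (cut 30): 31 ← 61
  undo op 6 (cut 50): 61 ← 31
  undo op 5 (cut 37): 31 ← 68
  undo op 4 (cut 29): 68 ← 17
  undo op 3 (out-shuffle, from top half): 17 ← 9
  undo op 2 (cut 54): 9 ← 63
  undo op 1 (cut 63): 63 ← 46
So the counter at position 31 came from original position 46.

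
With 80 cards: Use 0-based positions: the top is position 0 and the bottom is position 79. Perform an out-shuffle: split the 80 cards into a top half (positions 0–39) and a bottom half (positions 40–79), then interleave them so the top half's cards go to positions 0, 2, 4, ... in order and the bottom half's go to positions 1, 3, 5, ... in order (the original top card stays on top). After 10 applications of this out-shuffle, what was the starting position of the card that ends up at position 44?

Work backwards from position 44, undoing one out-shuffle at a time:
44 ← 22 ← 11 ← 45 ← 62 ← 31 ← 55 ← 67 ← 73 ← 76 ← 38
So the card now at position 44 started at position 38.

38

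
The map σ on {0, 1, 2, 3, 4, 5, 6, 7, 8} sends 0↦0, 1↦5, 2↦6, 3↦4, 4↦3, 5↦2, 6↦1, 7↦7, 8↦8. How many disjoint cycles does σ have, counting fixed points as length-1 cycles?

Cycle decomposition: (0) (1 5 2 6) (3 4) (7) (8).
5 cycles.

5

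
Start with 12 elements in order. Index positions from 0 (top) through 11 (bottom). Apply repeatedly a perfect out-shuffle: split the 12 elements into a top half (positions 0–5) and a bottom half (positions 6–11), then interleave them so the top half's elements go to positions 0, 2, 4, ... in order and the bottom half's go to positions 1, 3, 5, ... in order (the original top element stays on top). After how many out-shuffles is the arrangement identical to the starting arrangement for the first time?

10

The out-shuffle permutes the 12 positions with cycle lengths [1, 1, 10].
Every element is home exactly when every cycle has completed a whole number of laps, i.e. after lcm(1, 10) = 10 out-shuffles.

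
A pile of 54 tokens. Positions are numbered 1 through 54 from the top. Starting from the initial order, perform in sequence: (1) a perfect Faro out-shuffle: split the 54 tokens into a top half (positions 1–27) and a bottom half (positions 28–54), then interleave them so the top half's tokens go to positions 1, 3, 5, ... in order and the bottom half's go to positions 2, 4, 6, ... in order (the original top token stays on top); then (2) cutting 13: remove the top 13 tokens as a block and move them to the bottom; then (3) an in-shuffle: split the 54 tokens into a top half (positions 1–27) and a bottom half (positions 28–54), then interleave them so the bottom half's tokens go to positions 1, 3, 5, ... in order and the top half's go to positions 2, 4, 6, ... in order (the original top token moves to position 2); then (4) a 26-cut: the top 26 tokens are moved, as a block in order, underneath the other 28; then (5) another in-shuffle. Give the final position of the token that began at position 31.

Track the token from position 31 forward through each operation:
  after op 1 (out-shuffle): 31 → 8
  after op 2 (cut 13): 8 → 49
  after op 3 (in-shuffle): 49 → 43
  after op 4 (cut 26): 43 → 17
  after op 5 (in-shuffle): 17 → 34

34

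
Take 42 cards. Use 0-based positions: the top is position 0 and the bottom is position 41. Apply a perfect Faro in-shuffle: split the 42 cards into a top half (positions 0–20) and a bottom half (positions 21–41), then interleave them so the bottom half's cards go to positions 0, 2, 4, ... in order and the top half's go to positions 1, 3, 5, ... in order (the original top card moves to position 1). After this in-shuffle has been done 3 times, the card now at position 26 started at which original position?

Work backwards from position 26, undoing one in-shuffle at a time:
26 ← 34 ← 38 ← 40
So the card now at position 26 started at position 40.

40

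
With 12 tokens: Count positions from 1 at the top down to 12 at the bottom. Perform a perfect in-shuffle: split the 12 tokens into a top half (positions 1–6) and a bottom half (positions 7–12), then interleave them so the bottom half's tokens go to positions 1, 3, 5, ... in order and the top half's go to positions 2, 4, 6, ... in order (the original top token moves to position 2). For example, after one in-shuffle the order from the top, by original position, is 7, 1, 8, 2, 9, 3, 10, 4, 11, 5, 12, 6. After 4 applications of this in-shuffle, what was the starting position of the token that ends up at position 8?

Work backwards from position 8, undoing one in-shuffle at a time:
8 ← 4 ← 2 ← 1 ← 7
So the token now at position 8 started at position 7.

7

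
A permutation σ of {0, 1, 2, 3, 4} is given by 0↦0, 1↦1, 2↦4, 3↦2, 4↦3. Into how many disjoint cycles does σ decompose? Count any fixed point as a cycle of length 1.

3

Cycle decomposition: (0) (1) (2 4 3).
3 cycles.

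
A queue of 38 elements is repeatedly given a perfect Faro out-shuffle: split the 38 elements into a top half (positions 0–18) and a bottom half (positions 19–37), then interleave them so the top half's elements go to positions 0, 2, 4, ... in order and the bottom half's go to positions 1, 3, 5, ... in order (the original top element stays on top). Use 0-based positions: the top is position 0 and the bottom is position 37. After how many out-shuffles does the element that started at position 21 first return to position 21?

Follow position 21 under repeated out-shuffles:
21 → 5 → 10 → 20 → 3 → 6 → 12 → 24 → ... → 21 (length 36)
It first returns after 36 out-shuffles.

36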